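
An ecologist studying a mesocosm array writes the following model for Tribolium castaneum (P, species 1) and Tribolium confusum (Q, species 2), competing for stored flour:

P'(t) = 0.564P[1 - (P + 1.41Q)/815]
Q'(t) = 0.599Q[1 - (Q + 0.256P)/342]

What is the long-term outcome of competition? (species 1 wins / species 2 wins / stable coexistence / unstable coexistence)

stable coexistence

Compare the nullcline intercepts: K1/α12 = 815/1.41 = 578 > K2 = 342; K2/α21 = 342/0.256 = 1340 > K1 = 815.
Since both inequalities hold, each species can invade when rare, so the interior equilibrium is stable.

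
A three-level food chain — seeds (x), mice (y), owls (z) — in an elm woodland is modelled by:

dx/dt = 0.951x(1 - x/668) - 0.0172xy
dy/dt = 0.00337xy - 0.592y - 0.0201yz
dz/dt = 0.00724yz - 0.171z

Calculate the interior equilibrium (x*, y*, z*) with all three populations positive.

x* ≈ 383, y* ≈ 23.6, z* ≈ 34.7

From dz/dt = 0: 0.00724y* = 0.171, so y* = 23.6.
From dx/dt = 0: 0.951(1 - x*/668) = 0.0172·23.6, giving x* = 668·(1 - 0.427) = 383.
From dy/dt = 0: 0.00337·383 - 0.592 = 0.0201z*, so z* = 0.698/0.0201 = 34.7.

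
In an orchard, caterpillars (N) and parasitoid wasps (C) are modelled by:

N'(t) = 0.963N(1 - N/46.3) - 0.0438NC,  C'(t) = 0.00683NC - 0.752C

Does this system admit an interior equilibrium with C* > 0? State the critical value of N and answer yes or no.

The predator equation gives dC/dt > 0 only when N > 0.752/0.00683 = 110.
Without the predator, N → K = 46.3. Since 46.3 < 110, the predator cannot invade.

Threshold N = 110; K < 110, so no, the predator goes extinct.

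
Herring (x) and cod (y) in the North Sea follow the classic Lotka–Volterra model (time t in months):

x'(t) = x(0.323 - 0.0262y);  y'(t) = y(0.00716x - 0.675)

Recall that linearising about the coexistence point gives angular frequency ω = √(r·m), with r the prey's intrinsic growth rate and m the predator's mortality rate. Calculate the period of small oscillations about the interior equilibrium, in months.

T ≈ 13.5 months

Here r = 0.323 and m = 0.675, so r·m = 0.218.
ω = √0.218 = 0.467 per month, hence T = 2π/ω ≈ 13.5 months.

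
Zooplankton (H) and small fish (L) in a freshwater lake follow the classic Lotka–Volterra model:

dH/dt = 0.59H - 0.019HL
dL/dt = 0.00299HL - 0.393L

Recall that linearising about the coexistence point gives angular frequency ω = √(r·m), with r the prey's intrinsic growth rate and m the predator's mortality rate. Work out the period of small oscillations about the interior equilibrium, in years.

T ≈ 13 years

Here r = 0.59 and m = 0.393, so r·m = 0.232.
ω = √0.232 = 0.482 per year, hence T = 2π/ω ≈ 13 years.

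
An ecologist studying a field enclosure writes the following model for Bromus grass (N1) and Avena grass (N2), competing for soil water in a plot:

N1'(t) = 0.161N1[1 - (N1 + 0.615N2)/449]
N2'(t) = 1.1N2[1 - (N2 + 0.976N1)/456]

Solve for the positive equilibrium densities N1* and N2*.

N1* ≈ 422, N2* ≈ 44.5

Setting both brackets to zero gives the nullclines N1 + 0.615N2 = 449 and 0.976N1 + N2 = 456.
Substituting N2 = 456 - 0.976N1 into the first: N1(1 - 0.615·0.976) = 449 - 0.615·456.
So N1* = 169/0.4 = 422, and then N2* = 456 - 0.976·422 = 44.5.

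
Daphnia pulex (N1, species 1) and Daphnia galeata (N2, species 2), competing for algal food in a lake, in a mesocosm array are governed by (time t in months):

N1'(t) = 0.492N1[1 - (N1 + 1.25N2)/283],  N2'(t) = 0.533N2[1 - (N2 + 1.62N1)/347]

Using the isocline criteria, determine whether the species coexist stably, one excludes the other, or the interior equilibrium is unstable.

unstable coexistence (outcome depends on initial conditions)

Compare the nullcline intercepts: K1/α12 = 283/1.25 = 226 < K2 = 347; K2/α21 = 347/1.62 = 214 < K1 = 283.
Since both are reversed, neither can invade when rare; the interior point is a saddle.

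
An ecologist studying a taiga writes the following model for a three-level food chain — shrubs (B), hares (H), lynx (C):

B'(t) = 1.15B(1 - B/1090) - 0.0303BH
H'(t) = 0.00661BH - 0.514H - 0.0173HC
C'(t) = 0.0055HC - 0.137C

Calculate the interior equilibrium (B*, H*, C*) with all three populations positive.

B* ≈ 375, H* ≈ 24.9, C* ≈ 113

From dC/dt = 0: 0.0055H* = 0.137, so H* = 24.9.
From dB/dt = 0: 1.15(1 - B*/1090) = 0.0303·24.9, giving B* = 1090·(1 - 0.656) = 375.
From dH/dt = 0: 0.00661·375 - 0.514 = 0.0173C*, so C* = 1.96/0.0173 = 113.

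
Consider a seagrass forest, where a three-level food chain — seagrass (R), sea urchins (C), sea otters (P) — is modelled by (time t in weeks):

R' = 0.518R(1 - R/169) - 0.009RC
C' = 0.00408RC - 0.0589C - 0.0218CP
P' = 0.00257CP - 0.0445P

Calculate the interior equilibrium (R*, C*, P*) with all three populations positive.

From dP/dt = 0: 0.00257C* = 0.0445, so C* = 17.3.
From dR/dt = 0: 0.518(1 - R*/169) = 0.009·17.3, giving R* = 169·(1 - 0.301) = 118.
From dC/dt = 0: 0.00408·118 - 0.0589 = 0.0218P*, so P* = 0.423/0.0218 = 19.4.

R* ≈ 118, C* ≈ 17.3, P* ≈ 19.4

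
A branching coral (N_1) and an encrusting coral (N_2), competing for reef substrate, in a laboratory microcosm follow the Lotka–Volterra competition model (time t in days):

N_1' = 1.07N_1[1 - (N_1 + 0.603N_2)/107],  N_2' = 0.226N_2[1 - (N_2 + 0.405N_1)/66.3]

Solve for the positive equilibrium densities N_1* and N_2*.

N_1* ≈ 88.7, N_2* ≈ 30.4

Setting both brackets to zero gives the nullclines N_1 + 0.603N_2 = 107 and 0.405N_1 + N_2 = 66.3.
Substituting N_2 = 66.3 - 0.405N_1 into the first: N_1(1 - 0.603·0.405) = 107 - 0.603·66.3.
So N_1* = 67/0.756 = 88.7, and then N_2* = 66.3 - 0.405·88.7 = 30.4.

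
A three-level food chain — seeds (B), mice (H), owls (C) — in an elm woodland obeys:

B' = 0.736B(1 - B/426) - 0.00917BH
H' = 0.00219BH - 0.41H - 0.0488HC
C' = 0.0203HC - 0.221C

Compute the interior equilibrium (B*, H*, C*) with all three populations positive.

B* ≈ 368, H* ≈ 10.9, C* ≈ 8.12

From dC/dt = 0: 0.0203H* = 0.221, so H* = 10.9.
From dB/dt = 0: 0.736(1 - B*/426) = 0.00917·10.9, giving B* = 426·(1 - 0.136) = 368.
From dH/dt = 0: 0.00219·368 - 0.41 = 0.0488C*, so C* = 0.396/0.0488 = 8.12.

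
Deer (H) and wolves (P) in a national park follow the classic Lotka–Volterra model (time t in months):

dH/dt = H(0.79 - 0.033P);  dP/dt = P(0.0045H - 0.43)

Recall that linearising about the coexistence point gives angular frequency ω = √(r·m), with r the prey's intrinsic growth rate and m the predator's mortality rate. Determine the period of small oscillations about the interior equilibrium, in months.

T ≈ 10.8 months

Here r = 0.79 and m = 0.43, so r·m = 0.34.
ω = √0.34 = 0.583 per month, hence T = 2π/ω ≈ 10.8 months.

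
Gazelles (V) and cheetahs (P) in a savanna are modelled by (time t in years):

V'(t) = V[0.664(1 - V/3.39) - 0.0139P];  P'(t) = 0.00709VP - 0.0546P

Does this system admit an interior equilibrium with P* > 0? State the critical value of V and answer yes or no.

The predator equation gives dP/dt > 0 only when V > 0.0546/0.00709 = 7.7.
Without the predator, V → K = 3.39. Since 3.39 < 7.7, the predator cannot invade.

Threshold V = 7.7; K < 7.7, so no, the predator goes extinct.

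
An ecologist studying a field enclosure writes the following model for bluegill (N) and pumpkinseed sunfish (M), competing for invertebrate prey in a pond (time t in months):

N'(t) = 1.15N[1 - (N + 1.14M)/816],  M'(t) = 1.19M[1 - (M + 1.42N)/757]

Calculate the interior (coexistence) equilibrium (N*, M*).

N* ≈ 75.9, M* ≈ 649

Setting both brackets to zero gives the nullclines N + 1.14M = 816 and 1.42N + M = 757.
Substituting M = 757 - 1.42N into the first: N(1 - 1.14·1.42) = 816 - 1.14·757.
So N* = -47/-0.619 = 75.9, and then M* = 757 - 1.42·75.9 = 649.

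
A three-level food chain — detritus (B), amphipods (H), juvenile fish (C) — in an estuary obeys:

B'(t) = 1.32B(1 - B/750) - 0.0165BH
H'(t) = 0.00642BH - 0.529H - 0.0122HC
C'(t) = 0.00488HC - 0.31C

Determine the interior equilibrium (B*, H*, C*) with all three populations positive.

B* ≈ 154, H* ≈ 63.5, C* ≈ 37.9

From dC/dt = 0: 0.00488H* = 0.31, so H* = 63.5.
From dB/dt = 0: 1.32(1 - B*/750) = 0.0165·63.5, giving B* = 750·(1 - 0.794) = 154.
From dH/dt = 0: 0.00642·154 - 0.529 = 0.0122C*, so C* = 0.463/0.0122 = 37.9.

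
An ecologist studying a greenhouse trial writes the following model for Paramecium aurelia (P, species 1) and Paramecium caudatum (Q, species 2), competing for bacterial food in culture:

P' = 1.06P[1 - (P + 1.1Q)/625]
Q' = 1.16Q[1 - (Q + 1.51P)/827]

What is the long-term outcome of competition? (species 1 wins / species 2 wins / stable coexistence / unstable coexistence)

unstable coexistence (outcome depends on initial conditions)

Compare the nullcline intercepts: K1/α12 = 625/1.1 = 568 < K2 = 827; K2/α21 = 827/1.51 = 548 < K1 = 625.
Since both are reversed, neither can invade when rare; the interior point is a saddle.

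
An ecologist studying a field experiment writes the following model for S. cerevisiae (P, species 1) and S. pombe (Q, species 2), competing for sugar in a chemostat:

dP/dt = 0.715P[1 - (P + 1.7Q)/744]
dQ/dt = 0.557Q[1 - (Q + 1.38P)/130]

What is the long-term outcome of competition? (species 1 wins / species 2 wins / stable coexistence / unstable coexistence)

Compare the nullcline intercepts: K1/α12 = 744/1.7 = 438 > K2 = 130; K2/α21 = 130/1.38 = 94.2 < K1 = 744.
Since the inequalities point opposite ways, species 1 can invade but species 2 cannot.

species 1 excludes species 2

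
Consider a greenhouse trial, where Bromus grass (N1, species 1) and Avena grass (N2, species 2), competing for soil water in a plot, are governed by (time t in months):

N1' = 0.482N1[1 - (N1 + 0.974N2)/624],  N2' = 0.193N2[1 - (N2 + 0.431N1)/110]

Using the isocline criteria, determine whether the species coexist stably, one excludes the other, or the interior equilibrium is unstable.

species 1 excludes species 2

Compare the nullcline intercepts: K1/α12 = 624/0.974 = 641 > K2 = 110; K2/α21 = 110/0.431 = 255 < K1 = 624.
Since the inequalities point opposite ways, species 1 can invade but species 2 cannot.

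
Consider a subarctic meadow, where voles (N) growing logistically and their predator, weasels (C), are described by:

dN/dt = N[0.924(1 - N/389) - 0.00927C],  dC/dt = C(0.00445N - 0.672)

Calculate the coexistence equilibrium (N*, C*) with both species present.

From dC/dt = 0 with C > 0: 0.00445N* = 0.672, so N* = 151.
Substitute into dN/dt = 0: 0.924(1 - 151/389) = 0.00927C*.
The bracket is 0.612, giving C* = 0.565/0.00927 = 61.

N* ≈ 151, C* ≈ 61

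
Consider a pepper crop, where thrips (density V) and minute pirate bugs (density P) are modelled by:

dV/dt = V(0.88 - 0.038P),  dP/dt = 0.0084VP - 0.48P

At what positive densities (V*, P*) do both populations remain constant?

V* ≈ 57.1, P* ≈ 23.2

Set dP/dt = 0 with P > 0: 0.0084V - 0.48 = 0, so V* = 0.48/0.0084 = 57.1.
Set dV/dt = 0 with V > 0: 0.88 - 0.038P = 0, so P* = 0.88/0.038 = 23.2.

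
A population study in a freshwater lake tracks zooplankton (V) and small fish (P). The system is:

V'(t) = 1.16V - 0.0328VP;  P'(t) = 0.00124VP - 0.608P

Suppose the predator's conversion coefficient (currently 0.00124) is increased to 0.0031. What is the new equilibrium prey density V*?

V* ≈ 196

At the interior fixed point, setting dP/dt = 0 with P > 0 fixes V* = (predator death rate)/(VP coefficient) — independent of the other coefficients.
With the change, V* = 0.608/0.0031 = 196; it falls from 490.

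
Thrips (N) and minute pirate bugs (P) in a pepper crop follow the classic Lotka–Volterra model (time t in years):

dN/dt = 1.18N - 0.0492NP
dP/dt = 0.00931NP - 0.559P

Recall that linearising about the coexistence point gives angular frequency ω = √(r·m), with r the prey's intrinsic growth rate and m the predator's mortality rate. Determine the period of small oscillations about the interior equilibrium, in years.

T ≈ 7.74 years

Here r = 1.18 and m = 0.559, so r·m = 0.66.
ω = √0.66 = 0.812 per year, hence T = 2π/ω ≈ 7.74 years.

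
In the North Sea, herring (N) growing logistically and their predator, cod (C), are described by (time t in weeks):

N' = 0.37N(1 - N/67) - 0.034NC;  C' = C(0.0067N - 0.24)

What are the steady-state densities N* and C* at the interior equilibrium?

From dC/dt = 0 with C > 0: 0.0067N* = 0.24, so N* = 35.8.
Substitute into dN/dt = 0: 0.37(1 - 35.8/67) = 0.034C*.
The bracket is 0.465, giving C* = 0.172/0.034 = 5.06.

N* ≈ 35.8, C* ≈ 5.06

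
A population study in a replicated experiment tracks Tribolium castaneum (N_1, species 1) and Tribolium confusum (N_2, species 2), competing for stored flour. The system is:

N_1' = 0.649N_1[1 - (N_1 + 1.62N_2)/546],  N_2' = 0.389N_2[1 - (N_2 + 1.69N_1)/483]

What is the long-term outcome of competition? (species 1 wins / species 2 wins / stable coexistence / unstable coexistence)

Compare the nullcline intercepts: K1/α12 = 546/1.62 = 337 < K2 = 483; K2/α21 = 483/1.69 = 286 < K1 = 546.
Since both are reversed, neither can invade when rare; the interior point is a saddle.

unstable coexistence (outcome depends on initial conditions)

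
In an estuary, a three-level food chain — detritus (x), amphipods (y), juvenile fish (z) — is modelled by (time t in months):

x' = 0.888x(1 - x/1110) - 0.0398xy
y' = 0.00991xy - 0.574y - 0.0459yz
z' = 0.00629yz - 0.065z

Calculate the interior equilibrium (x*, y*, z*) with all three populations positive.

From dz/dt = 0: 0.00629y* = 0.065, so y* = 10.3.
From dx/dt = 0: 0.888(1 - x*/1110) = 0.0398·10.3, giving x* = 1110·(1 - 0.463) = 596.
From dy/dt = 0: 0.00991·596 - 0.574 = 0.0459z*, so z* = 5.33/0.0459 = 116.

x* ≈ 596, y* ≈ 10.3, z* ≈ 116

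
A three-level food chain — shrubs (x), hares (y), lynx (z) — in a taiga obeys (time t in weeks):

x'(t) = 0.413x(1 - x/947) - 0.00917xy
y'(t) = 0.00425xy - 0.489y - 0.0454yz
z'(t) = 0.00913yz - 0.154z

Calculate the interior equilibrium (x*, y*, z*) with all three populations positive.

From dz/dt = 0: 0.00913y* = 0.154, so y* = 16.9.
From dx/dt = 0: 0.413(1 - x*/947) = 0.00917·16.9, giving x* = 947·(1 - 0.375) = 592.
From dy/dt = 0: 0.00425·592 - 0.489 = 0.0454z*, so z* = 2.03/0.0454 = 44.7.

x* ≈ 592, y* ≈ 16.9, z* ≈ 44.7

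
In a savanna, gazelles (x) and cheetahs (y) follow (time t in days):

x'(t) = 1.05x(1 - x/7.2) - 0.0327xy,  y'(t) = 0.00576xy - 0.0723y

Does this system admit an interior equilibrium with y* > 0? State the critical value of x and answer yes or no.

Threshold x = 12.6; K < 12.6, so no, the predator goes extinct.

The predator equation gives dy/dt > 0 only when x > 0.0723/0.00576 = 12.6.
Without the predator, x → K = 7.2. Since 7.2 < 12.6, the predator cannot invade.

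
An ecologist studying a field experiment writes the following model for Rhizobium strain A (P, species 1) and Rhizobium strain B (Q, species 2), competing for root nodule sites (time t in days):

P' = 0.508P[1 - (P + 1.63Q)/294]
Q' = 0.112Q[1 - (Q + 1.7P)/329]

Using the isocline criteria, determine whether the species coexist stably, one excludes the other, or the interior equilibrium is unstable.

Compare the nullcline intercepts: K1/α12 = 294/1.63 = 180 < K2 = 329; K2/α21 = 329/1.7 = 194 < K1 = 294.
Since both are reversed, neither can invade when rare; the interior point is a saddle.

unstable coexistence (outcome depends on initial conditions)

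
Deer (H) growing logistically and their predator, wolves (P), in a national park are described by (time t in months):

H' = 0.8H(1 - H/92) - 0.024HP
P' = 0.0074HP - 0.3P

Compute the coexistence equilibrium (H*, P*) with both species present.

From dP/dt = 0 with P > 0: 0.0074H* = 0.3, so H* = 40.5.
Substitute into dH/dt = 0: 0.8(1 - 40.5/92) = 0.024P*.
The bracket is 0.559, giving P* = 0.447/0.024 = 18.6.

H* ≈ 40.5, P* ≈ 18.6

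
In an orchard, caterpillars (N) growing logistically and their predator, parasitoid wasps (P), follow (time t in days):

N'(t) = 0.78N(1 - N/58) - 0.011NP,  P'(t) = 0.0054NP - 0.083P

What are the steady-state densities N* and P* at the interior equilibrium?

N* ≈ 15.4, P* ≈ 52.1

From dP/dt = 0 with P > 0: 0.0054N* = 0.083, so N* = 15.4.
Substitute into dN/dt = 0: 0.78(1 - 15.4/58) = 0.011P*.
The bracket is 0.735, giving P* = 0.573/0.011 = 52.1.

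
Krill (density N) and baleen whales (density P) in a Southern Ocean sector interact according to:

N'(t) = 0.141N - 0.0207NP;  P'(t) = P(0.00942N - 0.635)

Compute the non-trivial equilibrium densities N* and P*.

Set dP/dt = 0 with P > 0: 0.00942N - 0.635 = 0, so N* = 0.635/0.00942 = 67.4.
Set dN/dt = 0 with N > 0: 0.141 - 0.0207P = 0, so P* = 0.141/0.0207 = 6.81.

N* ≈ 67.4, P* ≈ 6.81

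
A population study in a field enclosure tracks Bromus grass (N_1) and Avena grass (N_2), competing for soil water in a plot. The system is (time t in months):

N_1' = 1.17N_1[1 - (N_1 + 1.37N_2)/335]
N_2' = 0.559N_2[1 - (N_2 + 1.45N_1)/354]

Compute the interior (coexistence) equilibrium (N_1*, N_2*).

N_1* ≈ 152, N_2* ≈ 134

Setting both brackets to zero gives the nullclines N_1 + 1.37N_2 = 335 and 1.45N_1 + N_2 = 354.
Substituting N_2 = 354 - 1.45N_1 into the first: N_1(1 - 1.37·1.45) = 335 - 1.37·354.
So N_1* = -150/-0.987 = 152, and then N_2* = 354 - 1.45·152 = 134.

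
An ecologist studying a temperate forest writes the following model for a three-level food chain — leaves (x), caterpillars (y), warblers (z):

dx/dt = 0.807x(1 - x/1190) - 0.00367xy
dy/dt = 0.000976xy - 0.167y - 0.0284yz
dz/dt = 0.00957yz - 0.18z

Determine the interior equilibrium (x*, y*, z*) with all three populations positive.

x* ≈ 1090, y* ≈ 18.8, z* ≈ 31.5

From dz/dt = 0: 0.00957y* = 0.18, so y* = 18.8.
From dx/dt = 0: 0.807(1 - x*/1190) = 0.00367·18.8, giving x* = 1190·(1 - 0.0855) = 1090.
From dy/dt = 0: 0.000976·1090 - 0.167 = 0.0284z*, so z* = 0.895/0.0284 = 31.5.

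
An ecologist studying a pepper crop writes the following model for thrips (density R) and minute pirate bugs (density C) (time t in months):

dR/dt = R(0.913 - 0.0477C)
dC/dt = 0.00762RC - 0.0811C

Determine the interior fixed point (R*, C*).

Set dC/dt = 0 with C > 0: 0.00762R - 0.0811 = 0, so R* = 0.0811/0.00762 = 10.6.
Set dR/dt = 0 with R > 0: 0.913 - 0.0477C = 0, so C* = 0.913/0.0477 = 19.1.

R* ≈ 10.6, C* ≈ 19.1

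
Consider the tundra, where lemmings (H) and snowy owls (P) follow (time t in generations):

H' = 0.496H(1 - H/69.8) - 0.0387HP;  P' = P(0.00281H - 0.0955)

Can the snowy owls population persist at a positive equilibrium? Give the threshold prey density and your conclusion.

The predator equation gives dP/dt > 0 only when H > 0.0955/0.00281 = 34.
Without the predator, H → K = 69.8. Since 69.8 > 34, the predator can invade and persist.

Threshold H = 34; K > 34, so yes, the predator persists.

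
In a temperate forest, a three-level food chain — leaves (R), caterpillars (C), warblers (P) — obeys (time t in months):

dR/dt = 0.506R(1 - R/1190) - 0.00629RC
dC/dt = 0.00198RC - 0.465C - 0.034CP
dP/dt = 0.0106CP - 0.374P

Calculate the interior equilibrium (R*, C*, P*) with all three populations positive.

From dP/dt = 0: 0.0106C* = 0.374, so C* = 35.3.
From dR/dt = 0: 0.506(1 - R*/1190) = 0.00629·35.3, giving R* = 1190·(1 - 0.439) = 668.
From dC/dt = 0: 0.00198·668 - 0.465 = 0.034P*, so P* = 0.858/0.034 = 25.2.

R* ≈ 668, C* ≈ 35.3, P* ≈ 25.2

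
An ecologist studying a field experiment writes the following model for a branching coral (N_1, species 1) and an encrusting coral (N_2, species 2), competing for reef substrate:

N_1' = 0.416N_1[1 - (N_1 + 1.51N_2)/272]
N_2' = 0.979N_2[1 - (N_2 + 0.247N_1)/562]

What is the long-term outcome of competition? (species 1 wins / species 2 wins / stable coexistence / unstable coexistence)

species 2 excludes species 1

Compare the nullcline intercepts: K1/α12 = 272/1.51 = 180 < K2 = 562; K2/α21 = 562/0.247 = 2280 > K1 = 272.
Since the inequalities point opposite ways, species 2 can invade but species 1 cannot.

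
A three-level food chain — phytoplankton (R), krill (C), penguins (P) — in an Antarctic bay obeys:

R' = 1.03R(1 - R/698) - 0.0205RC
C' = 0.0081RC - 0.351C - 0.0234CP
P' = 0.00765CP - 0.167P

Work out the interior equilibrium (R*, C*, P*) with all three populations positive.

R* ≈ 395, C* ≈ 21.8, P* ≈ 122

From dP/dt = 0: 0.00765C* = 0.167, so C* = 21.8.
From dR/dt = 0: 1.03(1 - R*/698) = 0.0205·21.8, giving R* = 698·(1 - 0.434) = 395.
From dC/dt = 0: 0.0081·395 - 0.351 = 0.0234P*, so P* = 2.85/0.0234 = 122.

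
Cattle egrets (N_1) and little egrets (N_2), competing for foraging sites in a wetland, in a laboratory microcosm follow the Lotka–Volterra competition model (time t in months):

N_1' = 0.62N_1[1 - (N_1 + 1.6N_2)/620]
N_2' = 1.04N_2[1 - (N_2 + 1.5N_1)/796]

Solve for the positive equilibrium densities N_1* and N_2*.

Setting both brackets to zero gives the nullclines N_1 + 1.6N_2 = 620 and 1.5N_1 + N_2 = 796.
Substituting N_2 = 796 - 1.5N_1 into the first: N_1(1 - 1.6·1.5) = 620 - 1.6·796.
So N_1* = -654/-1.4 = 467, and then N_2* = 796 - 1.5·467 = 95.7.

N_1* ≈ 467, N_2* ≈ 95.7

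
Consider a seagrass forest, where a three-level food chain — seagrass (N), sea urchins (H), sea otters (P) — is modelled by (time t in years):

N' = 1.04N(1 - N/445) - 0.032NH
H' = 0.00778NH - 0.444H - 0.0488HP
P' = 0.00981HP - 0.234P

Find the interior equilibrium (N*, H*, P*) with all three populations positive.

N* ≈ 118, H* ≈ 23.9, P* ≈ 9.78

From dP/dt = 0: 0.00981H* = 0.234, so H* = 23.9.
From dN/dt = 0: 1.04(1 - N*/445) = 0.032·23.9, giving N* = 445·(1 - 0.734) = 118.
From dH/dt = 0: 0.00778·118 - 0.444 = 0.0488P*, so P* = 0.477/0.0488 = 9.78.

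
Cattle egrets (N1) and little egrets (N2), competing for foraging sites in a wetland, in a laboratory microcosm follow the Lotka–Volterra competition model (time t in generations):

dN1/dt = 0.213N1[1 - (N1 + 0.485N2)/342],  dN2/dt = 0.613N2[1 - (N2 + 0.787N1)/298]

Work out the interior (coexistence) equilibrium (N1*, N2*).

N1* ≈ 319, N2* ≈ 46.7

Setting both brackets to zero gives the nullclines N1 + 0.485N2 = 342 and 0.787N1 + N2 = 298.
Substituting N2 = 298 - 0.787N1 into the first: N1(1 - 0.485·0.787) = 342 - 0.485·298.
So N1* = 197/0.618 = 319, and then N2* = 298 - 0.787·319 = 46.7.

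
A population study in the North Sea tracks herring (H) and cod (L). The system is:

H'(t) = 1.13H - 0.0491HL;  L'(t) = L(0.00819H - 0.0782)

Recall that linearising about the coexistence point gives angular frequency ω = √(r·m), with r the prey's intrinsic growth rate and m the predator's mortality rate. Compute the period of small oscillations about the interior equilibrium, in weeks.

T ≈ 21.1 weeks

Here r = 1.13 and m = 0.0782, so r·m = 0.0884.
ω = √0.0884 = 0.297 per week, hence T = 2π/ω ≈ 21.1 weeks.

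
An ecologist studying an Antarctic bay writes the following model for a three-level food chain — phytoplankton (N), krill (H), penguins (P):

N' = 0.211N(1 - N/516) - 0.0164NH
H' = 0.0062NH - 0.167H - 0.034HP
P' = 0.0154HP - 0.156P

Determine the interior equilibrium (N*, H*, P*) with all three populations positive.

N* ≈ 110, H* ≈ 10.1, P* ≈ 15.1

From dP/dt = 0: 0.0154H* = 0.156, so H* = 10.1.
From dN/dt = 0: 0.211(1 - N*/516) = 0.0164·10.1, giving N* = 516·(1 - 0.787) = 110.
From dH/dt = 0: 0.0062·110 - 0.167 = 0.034P*, so P* = 0.513/0.034 = 15.1.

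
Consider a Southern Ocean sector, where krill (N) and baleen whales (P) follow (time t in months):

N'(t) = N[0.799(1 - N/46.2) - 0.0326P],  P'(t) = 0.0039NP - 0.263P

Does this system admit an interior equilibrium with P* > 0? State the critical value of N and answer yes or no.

Threshold N = 67.4; K < 67.4, so no, the predator goes extinct.

The predator equation gives dP/dt > 0 only when N > 0.263/0.0039 = 67.4.
Without the predator, N → K = 46.2. Since 46.2 < 67.4, the predator cannot invade.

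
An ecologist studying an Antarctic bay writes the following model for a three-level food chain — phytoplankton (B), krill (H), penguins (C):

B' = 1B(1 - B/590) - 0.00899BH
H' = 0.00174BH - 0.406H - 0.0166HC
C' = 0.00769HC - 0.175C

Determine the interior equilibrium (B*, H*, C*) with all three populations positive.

B* ≈ 469, H* ≈ 22.8, C* ≈ 24.7

From dC/dt = 0: 0.00769H* = 0.175, so H* = 22.8.
From dB/dt = 0: 1(1 - B*/590) = 0.00899·22.8, giving B* = 590·(1 - 0.205) = 469.
From dH/dt = 0: 0.00174·469 - 0.406 = 0.0166C*, so C* = 0.411/0.0166 = 24.7.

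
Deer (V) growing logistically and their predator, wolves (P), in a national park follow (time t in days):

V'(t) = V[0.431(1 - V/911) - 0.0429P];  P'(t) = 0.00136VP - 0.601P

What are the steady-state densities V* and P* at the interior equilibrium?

From dP/dt = 0 with P > 0: 0.00136V* = 0.601, so V* = 442.
Substitute into dV/dt = 0: 0.431(1 - 442/911) = 0.0429P*.
The bracket is 0.515, giving P* = 0.222/0.0429 = 5.17.

V* ≈ 442, P* ≈ 5.17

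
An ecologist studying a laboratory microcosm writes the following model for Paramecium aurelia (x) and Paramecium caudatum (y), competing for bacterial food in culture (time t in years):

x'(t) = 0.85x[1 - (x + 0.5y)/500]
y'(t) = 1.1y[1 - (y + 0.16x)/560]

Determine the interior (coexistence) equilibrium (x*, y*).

x* ≈ 239, y* ≈ 522

Setting both brackets to zero gives the nullclines x + 0.5y = 500 and 0.16x + y = 560.
Substituting y = 560 - 0.16x into the first: x(1 - 0.5·0.16) = 500 - 0.5·560.
So x* = 220/0.92 = 239, and then y* = 560 - 0.16·239 = 522.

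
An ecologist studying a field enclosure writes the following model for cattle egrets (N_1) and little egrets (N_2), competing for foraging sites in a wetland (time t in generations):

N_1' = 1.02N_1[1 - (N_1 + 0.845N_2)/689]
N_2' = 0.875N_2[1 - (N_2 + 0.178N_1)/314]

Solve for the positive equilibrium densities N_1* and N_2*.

N_1* ≈ 499, N_2* ≈ 225

Setting both brackets to zero gives the nullclines N_1 + 0.845N_2 = 689 and 0.178N_1 + N_2 = 314.
Substituting N_2 = 314 - 0.178N_1 into the first: N_1(1 - 0.845·0.178) = 689 - 0.845·314.
So N_1* = 424/0.85 = 499, and then N_2* = 314 - 0.178·499 = 225.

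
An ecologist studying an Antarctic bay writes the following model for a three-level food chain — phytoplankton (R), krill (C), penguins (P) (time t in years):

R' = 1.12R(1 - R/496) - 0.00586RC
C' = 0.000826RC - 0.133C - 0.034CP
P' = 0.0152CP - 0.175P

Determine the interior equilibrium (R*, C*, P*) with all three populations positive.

From dP/dt = 0: 0.0152C* = 0.175, so C* = 11.5.
From dR/dt = 0: 1.12(1 - R*/496) = 0.00586·11.5, giving R* = 496·(1 - 0.0602) = 466.
From dC/dt = 0: 0.000826·466 - 0.133 = 0.034P*, so P* = 0.252/0.034 = 7.41.

R* ≈ 466, C* ≈ 11.5, P* ≈ 7.41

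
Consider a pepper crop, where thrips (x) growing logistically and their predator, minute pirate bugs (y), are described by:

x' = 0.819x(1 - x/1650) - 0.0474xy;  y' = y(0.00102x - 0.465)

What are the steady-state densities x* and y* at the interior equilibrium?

x* ≈ 456, y* ≈ 12.5

From dy/dt = 0 with y > 0: 0.00102x* = 0.465, so x* = 456.
Substitute into dx/dt = 0: 0.819(1 - 456/1650) = 0.0474y*.
The bracket is 0.724, giving y* = 0.593/0.0474 = 12.5.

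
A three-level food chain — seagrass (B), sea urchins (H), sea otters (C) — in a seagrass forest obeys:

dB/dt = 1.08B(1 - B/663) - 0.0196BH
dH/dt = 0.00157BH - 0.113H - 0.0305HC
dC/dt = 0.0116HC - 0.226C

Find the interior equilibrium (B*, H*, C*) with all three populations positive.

B* ≈ 429, H* ≈ 19.5, C* ≈ 18.4

From dC/dt = 0: 0.0116H* = 0.226, so H* = 19.5.
From dB/dt = 0: 1.08(1 - B*/663) = 0.0196·19.5, giving B* = 663·(1 - 0.354) = 429.
From dH/dt = 0: 0.00157·429 - 0.113 = 0.0305C*, so C* = 0.56/0.0305 = 18.4.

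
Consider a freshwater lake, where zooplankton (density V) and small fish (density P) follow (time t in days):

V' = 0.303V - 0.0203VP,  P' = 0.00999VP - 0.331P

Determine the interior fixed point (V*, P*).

Set dP/dt = 0 with P > 0: 0.00999V - 0.331 = 0, so V* = 0.331/0.00999 = 33.1.
Set dV/dt = 0 with V > 0: 0.303 - 0.0203P = 0, so P* = 0.303/0.0203 = 14.9.

V* ≈ 33.1, P* ≈ 14.9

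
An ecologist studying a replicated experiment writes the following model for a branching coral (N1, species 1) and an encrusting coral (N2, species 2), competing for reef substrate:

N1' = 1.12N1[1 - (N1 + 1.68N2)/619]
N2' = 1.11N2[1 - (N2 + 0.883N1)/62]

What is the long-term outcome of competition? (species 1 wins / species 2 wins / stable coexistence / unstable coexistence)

Compare the nullcline intercepts: K1/α12 = 619/1.68 = 368 > K2 = 62; K2/α21 = 62/0.883 = 70.2 < K1 = 619.
Since the inequalities point opposite ways, species 1 can invade but species 2 cannot.

species 1 excludes species 2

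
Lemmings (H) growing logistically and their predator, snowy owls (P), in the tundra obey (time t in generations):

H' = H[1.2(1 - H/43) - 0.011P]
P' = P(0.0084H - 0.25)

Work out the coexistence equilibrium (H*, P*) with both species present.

From dP/dt = 0 with P > 0: 0.0084H* = 0.25, so H* = 29.8.
Substitute into dH/dt = 0: 1.2(1 - 29.8/43) = 0.011P*.
The bracket is 0.308, giving P* = 0.369/0.011 = 33.6.

H* ≈ 29.8, P* ≈ 33.6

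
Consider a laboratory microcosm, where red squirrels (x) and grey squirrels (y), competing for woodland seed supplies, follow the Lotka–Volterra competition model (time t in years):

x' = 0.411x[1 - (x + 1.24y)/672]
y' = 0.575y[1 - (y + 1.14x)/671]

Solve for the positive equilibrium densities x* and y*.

Setting both brackets to zero gives the nullclines x + 1.24y = 672 and 1.14x + y = 671.
Substituting y = 671 - 1.14x into the first: x(1 - 1.24·1.14) = 672 - 1.24·671.
So x* = -160/-0.414 = 387, and then y* = 671 - 1.14·387 = 230.

x* ≈ 387, y* ≈ 230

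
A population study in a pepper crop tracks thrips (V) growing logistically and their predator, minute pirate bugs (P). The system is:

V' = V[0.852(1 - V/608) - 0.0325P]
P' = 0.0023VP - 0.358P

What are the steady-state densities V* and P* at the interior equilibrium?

V* ≈ 156, P* ≈ 19.5

From dP/dt = 0 with P > 0: 0.0023V* = 0.358, so V* = 156.
Substitute into dV/dt = 0: 0.852(1 - 156/608) = 0.0325P*.
The bracket is 0.744, giving P* = 0.634/0.0325 = 19.5.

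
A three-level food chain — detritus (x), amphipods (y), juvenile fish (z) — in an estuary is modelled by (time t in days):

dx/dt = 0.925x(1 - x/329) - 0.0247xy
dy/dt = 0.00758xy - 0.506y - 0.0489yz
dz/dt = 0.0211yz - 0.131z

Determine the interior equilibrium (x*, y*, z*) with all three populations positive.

x* ≈ 274, y* ≈ 6.21, z* ≈ 32.2

From dz/dt = 0: 0.0211y* = 0.131, so y* = 6.21.
From dx/dt = 0: 0.925(1 - x*/329) = 0.0247·6.21, giving x* = 329·(1 - 0.166) = 274.
From dy/dt = 0: 0.00758·274 - 0.506 = 0.0489z*, so z* = 1.57/0.0489 = 32.2.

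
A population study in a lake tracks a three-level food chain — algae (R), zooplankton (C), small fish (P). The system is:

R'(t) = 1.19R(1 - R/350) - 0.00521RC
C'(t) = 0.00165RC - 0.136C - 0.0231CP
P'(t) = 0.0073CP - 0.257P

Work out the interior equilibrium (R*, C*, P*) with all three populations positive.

R* ≈ 296, C* ≈ 35.2, P* ≈ 15.3

From dP/dt = 0: 0.0073C* = 0.257, so C* = 35.2.
From dR/dt = 0: 1.19(1 - R*/350) = 0.00521·35.2, giving R* = 350·(1 - 0.154) = 296.
From dC/dt = 0: 0.00165·296 - 0.136 = 0.0231P*, so P* = 0.352/0.0231 = 15.3.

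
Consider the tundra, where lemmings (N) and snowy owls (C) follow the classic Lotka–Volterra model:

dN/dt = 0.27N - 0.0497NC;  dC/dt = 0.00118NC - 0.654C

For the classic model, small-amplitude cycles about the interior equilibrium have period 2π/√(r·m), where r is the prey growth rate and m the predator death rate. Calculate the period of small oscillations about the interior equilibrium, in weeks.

Here r = 0.27 and m = 0.654, so r·m = 0.177.
ω = √0.177 = 0.42 per week, hence T = 2π/ω ≈ 15 weeks.

T ≈ 15 weeks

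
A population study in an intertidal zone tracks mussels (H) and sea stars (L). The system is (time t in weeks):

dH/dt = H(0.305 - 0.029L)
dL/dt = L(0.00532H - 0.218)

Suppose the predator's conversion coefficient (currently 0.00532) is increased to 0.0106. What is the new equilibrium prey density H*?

H* ≈ 20.6

At the interior fixed point, setting dL/dt = 0 with L > 0 fixes H* = (predator death rate)/(HL coefficient) — independent of the other coefficients.
With the change, H* = 0.218/0.0106 = 20.6; it falls from 41.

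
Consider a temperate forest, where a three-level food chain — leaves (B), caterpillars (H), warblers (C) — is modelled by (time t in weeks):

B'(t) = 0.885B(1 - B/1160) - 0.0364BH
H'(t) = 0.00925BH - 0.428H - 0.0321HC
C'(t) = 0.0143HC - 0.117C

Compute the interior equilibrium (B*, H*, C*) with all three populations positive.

B* ≈ 770, H* ≈ 8.18, C* ≈ 208

From dC/dt = 0: 0.0143H* = 0.117, so H* = 8.18.
From dB/dt = 0: 0.885(1 - B*/1160) = 0.0364·8.18, giving B* = 1160·(1 - 0.337) = 770.
From dH/dt = 0: 0.00925·770 - 0.428 = 0.0321C*, so C* = 6.69/0.0321 = 208.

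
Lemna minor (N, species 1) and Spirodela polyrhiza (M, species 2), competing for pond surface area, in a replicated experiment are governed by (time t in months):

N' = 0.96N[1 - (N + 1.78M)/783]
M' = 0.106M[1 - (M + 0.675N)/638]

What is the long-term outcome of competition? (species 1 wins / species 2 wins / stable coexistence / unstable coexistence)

species 2 excludes species 1

Compare the nullcline intercepts: K1/α12 = 783/1.78 = 440 < K2 = 638; K2/α21 = 638/0.675 = 945 > K1 = 783.
Since the inequalities point opposite ways, species 2 can invade but species 1 cannot.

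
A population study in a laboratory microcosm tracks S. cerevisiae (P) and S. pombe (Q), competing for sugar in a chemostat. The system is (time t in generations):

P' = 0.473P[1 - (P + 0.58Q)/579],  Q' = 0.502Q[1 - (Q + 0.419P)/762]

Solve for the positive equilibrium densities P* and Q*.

Setting both brackets to zero gives the nullclines P + 0.58Q = 579 and 0.419P + Q = 762.
Substituting Q = 762 - 0.419P into the first: P(1 - 0.58·0.419) = 579 - 0.58·762.
So P* = 137/0.757 = 181, and then Q* = 762 - 0.419·181 = 686.

P* ≈ 181, Q* ≈ 686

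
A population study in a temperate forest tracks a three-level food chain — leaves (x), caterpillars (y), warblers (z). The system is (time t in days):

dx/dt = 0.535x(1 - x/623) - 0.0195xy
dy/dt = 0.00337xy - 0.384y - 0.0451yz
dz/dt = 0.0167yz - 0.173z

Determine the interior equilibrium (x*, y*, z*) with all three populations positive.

x* ≈ 388, y* ≈ 10.4, z* ≈ 20.5

From dz/dt = 0: 0.0167y* = 0.173, so y* = 10.4.
From dx/dt = 0: 0.535(1 - x*/623) = 0.0195·10.4, giving x* = 623·(1 - 0.378) = 388.
From dy/dt = 0: 0.00337·388 - 0.384 = 0.0451z*, so z* = 0.923/0.0451 = 20.5.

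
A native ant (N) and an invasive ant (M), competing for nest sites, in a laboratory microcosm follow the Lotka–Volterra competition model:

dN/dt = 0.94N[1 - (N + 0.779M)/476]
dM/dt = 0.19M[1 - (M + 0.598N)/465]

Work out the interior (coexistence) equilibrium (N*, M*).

N* ≈ 213, M* ≈ 338

Setting both brackets to zero gives the nullclines N + 0.779M = 476 and 0.598N + M = 465.
Substituting M = 465 - 0.598N into the first: N(1 - 0.779·0.598) = 476 - 0.779·465.
So N* = 114/0.534 = 213, and then M* = 465 - 0.598·213 = 338.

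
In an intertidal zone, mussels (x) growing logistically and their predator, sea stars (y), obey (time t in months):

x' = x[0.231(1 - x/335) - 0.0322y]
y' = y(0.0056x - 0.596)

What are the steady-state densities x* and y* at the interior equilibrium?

From dy/dt = 0 with y > 0: 0.0056x* = 0.596, so x* = 106.
Substitute into dx/dt = 0: 0.231(1 - 106/335) = 0.0322y*.
The bracket is 0.682, giving y* = 0.158/0.0322 = 4.89.

x* ≈ 106, y* ≈ 4.89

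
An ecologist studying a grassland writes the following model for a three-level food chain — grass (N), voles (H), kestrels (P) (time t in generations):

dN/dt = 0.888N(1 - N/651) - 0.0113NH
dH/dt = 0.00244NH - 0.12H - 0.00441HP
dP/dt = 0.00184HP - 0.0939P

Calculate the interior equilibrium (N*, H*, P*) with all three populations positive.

N* ≈ 228, H* ≈ 51, P* ≈ 99.1

From dP/dt = 0: 0.00184H* = 0.0939, so H* = 51.
From dN/dt = 0: 0.888(1 - N*/651) = 0.0113·51, giving N* = 651·(1 - 0.649) = 228.
From dH/dt = 0: 0.00244·228 - 0.12 = 0.00441P*, so P* = 0.437/0.00441 = 99.1.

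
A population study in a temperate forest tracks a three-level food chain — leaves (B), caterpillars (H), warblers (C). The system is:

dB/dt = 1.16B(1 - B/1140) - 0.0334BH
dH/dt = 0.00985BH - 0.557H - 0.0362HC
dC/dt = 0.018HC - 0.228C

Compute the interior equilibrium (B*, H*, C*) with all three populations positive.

B* ≈ 724, H* ≈ 12.7, C* ≈ 182

From dC/dt = 0: 0.018H* = 0.228, so H* = 12.7.
From dB/dt = 0: 1.16(1 - B*/1140) = 0.0334·12.7, giving B* = 1140·(1 - 0.365) = 724.
From dH/dt = 0: 0.00985·724 - 0.557 = 0.0362C*, so C* = 6.58/0.0362 = 182.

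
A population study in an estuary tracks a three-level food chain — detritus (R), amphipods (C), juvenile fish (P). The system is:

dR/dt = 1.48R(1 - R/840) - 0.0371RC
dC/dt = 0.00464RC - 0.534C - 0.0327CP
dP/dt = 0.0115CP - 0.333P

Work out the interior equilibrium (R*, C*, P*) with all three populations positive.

From dP/dt = 0: 0.0115C* = 0.333, so C* = 29.
From dR/dt = 0: 1.48(1 - R*/840) = 0.0371·29, giving R* = 840·(1 - 0.726) = 230.
From dC/dt = 0: 0.00464·230 - 0.534 = 0.0327P*, so P* = 0.534/0.0327 = 16.3.

R* ≈ 230, C* ≈ 29, P* ≈ 16.3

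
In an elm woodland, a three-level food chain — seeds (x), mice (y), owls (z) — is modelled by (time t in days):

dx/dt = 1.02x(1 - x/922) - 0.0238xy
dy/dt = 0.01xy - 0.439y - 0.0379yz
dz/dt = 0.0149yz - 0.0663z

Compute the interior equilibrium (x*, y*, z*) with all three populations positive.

x* ≈ 826, y* ≈ 4.45, z* ≈ 206

From dz/dt = 0: 0.0149y* = 0.0663, so y* = 4.45.
From dx/dt = 0: 1.02(1 - x*/922) = 0.0238·4.45, giving x* = 922·(1 - 0.104) = 826.
From dy/dt = 0: 0.01·826 - 0.439 = 0.0379z*, so z* = 7.82/0.0379 = 206.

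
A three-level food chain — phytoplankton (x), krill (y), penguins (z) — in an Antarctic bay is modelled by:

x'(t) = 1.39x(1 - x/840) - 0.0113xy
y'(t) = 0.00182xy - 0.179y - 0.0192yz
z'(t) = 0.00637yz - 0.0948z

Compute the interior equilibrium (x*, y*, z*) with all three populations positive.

From dz/dt = 0: 0.00637y* = 0.0948, so y* = 14.9.
From dx/dt = 0: 1.39(1 - x*/840) = 0.0113·14.9, giving x* = 840·(1 - 0.121) = 738.
From dy/dt = 0: 0.00182·738 - 0.179 = 0.0192z*, so z* = 1.16/0.0192 = 60.7.

x* ≈ 738, y* ≈ 14.9, z* ≈ 60.7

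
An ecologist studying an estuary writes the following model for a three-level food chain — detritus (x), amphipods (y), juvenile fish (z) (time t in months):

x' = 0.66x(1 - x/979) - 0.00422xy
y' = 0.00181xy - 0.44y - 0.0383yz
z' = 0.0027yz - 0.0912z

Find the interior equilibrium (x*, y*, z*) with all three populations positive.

x* ≈ 768, y* ≈ 33.8, z* ≈ 24.8

From dz/dt = 0: 0.0027y* = 0.0912, so y* = 33.8.
From dx/dt = 0: 0.66(1 - x*/979) = 0.00422·33.8, giving x* = 979·(1 - 0.216) = 768.
From dy/dt = 0: 0.00181·768 - 0.44 = 0.0383z*, so z* = 0.949/0.0383 = 24.8.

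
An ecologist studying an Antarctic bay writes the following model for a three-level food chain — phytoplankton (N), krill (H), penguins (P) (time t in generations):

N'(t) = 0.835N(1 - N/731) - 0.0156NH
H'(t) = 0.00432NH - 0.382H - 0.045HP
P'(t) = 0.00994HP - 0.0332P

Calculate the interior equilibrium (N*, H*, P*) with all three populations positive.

N* ≈ 685, H* ≈ 3.34, P* ≈ 57.3

From dP/dt = 0: 0.00994H* = 0.0332, so H* = 3.34.
From dN/dt = 0: 0.835(1 - N*/731) = 0.0156·3.34, giving N* = 731·(1 - 0.0624) = 685.
From dH/dt = 0: 0.00432·685 - 0.382 = 0.045P*, so P* = 2.58/0.045 = 57.3.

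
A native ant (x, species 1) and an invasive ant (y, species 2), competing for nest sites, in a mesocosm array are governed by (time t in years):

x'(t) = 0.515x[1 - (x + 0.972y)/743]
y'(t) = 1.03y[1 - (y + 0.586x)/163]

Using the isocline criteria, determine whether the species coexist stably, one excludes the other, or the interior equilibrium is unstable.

species 1 excludes species 2

Compare the nullcline intercepts: K1/α12 = 743/0.972 = 764 > K2 = 163; K2/α21 = 163/0.586 = 278 < K1 = 743.
Since the inequalities point opposite ways, species 1 can invade but species 2 cannot.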